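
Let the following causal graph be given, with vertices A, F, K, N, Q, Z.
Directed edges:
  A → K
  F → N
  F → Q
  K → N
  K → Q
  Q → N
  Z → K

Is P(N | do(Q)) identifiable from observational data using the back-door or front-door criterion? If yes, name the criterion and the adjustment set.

desc(Q)\{Q}={N}; candidates ⊆ {A,F,K,Z}.
size 0: {}; under {} Q still reaches {A,F,K,N,Z} ∋ N.
size 1: {A}, {F}, {K} …(+1); under {A} Q still reaches {F,K,N,Z} ∋ N.
{F,K}: Q⊥N given {F,K} in G with Q→· removed — back-door holds.
P(N|do(Q)) = Σ_{F,K} P(N|Q,F,K)·P(F,K).

P(N|do(Q)): backdoor, adjust for {F, K}.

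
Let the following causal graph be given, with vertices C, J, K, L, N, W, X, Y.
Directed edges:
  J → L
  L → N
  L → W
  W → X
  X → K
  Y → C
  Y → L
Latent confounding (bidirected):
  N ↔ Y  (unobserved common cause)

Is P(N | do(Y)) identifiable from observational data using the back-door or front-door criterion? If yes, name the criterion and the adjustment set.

P(N|do(Y)): frontdoor, adjust for {L}.

desc(Y)\{Y}={C,K,L,N,W,X}; candidates ⊆ {J}.
Y↔N: latent back-door arc(s) into Y.
size 0: {}; under {} Y still reaches {N} ∋ N.
size 1: {J}; under {J} Y still reaches {N} ∋ N.
Y↔N cannot be blocked by any observed set — no back-door set.
{L}: (i) intercepts every directed Y→N path; (ii) no back-door Y→{L}; (iii) {Y} blocks every back-door {L}→N. Front-door holds.
P(N|do(Y)) = Σ_{L} P(L|Y) Σ_{Y'} P(N|L,Y')P(Y').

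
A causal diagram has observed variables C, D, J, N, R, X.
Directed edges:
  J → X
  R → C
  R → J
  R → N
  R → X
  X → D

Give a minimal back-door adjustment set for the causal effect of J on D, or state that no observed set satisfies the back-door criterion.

J→D: minimal back-door set {R}.

desc(J)\{J}={D,X}; candidates ⊆ {C,N,R}.
size 0: {}; under {} J still reaches {C,D,N,R,X} ∋ D.
{R}: J⊥D given {R} in G with J→· removed — back-door holds.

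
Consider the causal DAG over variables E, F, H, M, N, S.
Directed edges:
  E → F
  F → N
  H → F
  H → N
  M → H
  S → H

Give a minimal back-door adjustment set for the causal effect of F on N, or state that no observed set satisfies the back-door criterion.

desc(F)\{F}={N}; candidates ⊆ {E,H,M,S}.
size 0: {}; under {} F still reaches {E,H,M,N,S} ∋ N.
{H}: F⊥N given {H} in G with F→· removed — back-door holds.

F→N: minimal back-door set {H}.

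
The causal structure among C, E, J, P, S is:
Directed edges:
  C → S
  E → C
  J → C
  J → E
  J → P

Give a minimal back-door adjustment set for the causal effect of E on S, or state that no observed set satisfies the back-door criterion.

desc(E)\{E}={C,S}; candidates ⊆ {J,P}.
size 0: {}; under {} E still reaches {C,J,P,S} ∋ S.
{J}: E⊥S given {J} in G with E→· removed — back-door holds.

E→S: minimal back-door set {J}.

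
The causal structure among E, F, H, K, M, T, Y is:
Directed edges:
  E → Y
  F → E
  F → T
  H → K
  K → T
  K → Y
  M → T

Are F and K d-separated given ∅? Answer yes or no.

Yes — F ⊥ K | ∅.

Bayes-Ball from F | ∅ reaches {E,T,Y}.
K ∉ reach(F|∅) ⇒ F ⊥ K | ∅.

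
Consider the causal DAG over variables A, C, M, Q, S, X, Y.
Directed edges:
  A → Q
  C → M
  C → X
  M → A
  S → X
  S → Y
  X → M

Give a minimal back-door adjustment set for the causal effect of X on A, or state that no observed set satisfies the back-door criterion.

X→A: minimal back-door set {C}.

desc(X)\{X}={A,M,Q}; candidates ⊆ {C,S,Y}.
size 0: {}; under {} X still reaches {A,C,M,Q,S,Y} ∋ A.
{C}: X⊥A given {C} in G with X→· removed — back-door holds.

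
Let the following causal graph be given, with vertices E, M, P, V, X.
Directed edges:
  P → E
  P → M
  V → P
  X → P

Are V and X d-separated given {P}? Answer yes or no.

Bayes-Ball from V | {P} reaches {X}.
X ∈ reach(V|{P}) ⇒ V ⊥̸ X | {P}.

No — V and X are d-connected given {P}.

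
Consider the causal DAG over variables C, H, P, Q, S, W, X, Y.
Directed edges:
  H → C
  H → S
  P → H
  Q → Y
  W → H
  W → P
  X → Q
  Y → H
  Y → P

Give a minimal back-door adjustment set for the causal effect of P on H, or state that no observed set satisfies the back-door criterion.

desc(P)\{P}={C,H,S}; candidates ⊆ {Q,W,X,Y}.
size 0: {}; under {} P still reaches {C,H,Q,S,W,X,Y} ∋ H.
size 1: {Q}, {W}, {X} …(+1); under {Q} P still reaches {C,H,S,W,Y} ∋ H.
{W,Y}: P⊥H given {W,Y} in G with P→· removed — back-door holds.

P→H: minimal back-door set {W, Y}.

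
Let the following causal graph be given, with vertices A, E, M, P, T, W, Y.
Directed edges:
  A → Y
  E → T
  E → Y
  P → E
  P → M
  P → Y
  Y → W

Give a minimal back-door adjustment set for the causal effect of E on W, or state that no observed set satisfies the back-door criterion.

desc(E)\{E}={T,W,Y}; candidates ⊆ {A,M,P}.
size 0: {}; under {} E still reaches {M,P,W,Y} ∋ W.
{P}: E⊥W given {P} in G with E→· removed — back-door holds.

E→W: minimal back-door set {P}.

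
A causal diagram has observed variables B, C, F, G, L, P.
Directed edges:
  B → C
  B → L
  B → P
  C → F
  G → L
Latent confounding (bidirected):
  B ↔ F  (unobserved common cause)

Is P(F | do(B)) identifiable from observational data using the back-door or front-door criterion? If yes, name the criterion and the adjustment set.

P(F|do(B)): frontdoor, adjust for {C}.

desc(B)\{B}={C,F,L,P}; candidates ⊆ {G}.
B↔F: latent back-door arc(s) into B.
size 0: {}; under {} B still reaches {F} ∋ F.
size 1: {G}; under {G} B still reaches {F} ∋ F.
B↔F cannot be blocked by any observed set — no back-door set.
{C}: (i) intercepts every directed B→F path; (ii) no back-door B→{C}; (iii) {B} blocks every back-door {C}→F. Front-door holds.
P(F|do(B)) = Σ_{C} P(C|B) Σ_{B'} P(F|C,B')P(B').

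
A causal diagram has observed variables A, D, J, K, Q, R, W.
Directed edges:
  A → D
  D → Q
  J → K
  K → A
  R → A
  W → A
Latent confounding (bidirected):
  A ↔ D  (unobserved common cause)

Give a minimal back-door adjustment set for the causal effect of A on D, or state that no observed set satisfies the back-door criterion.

A→D: no observed back-door set.

desc(A)\{A}={D,Q}; candidates ⊆ {J,K,R,W}.
A↔D: latent back-door arc(s) into A.
size 0: {}; under {} A still reaches {D,J,K,Q,R,W} ∋ D.
size 1: {J}, {K}, {R} …(+1); under {J} A still reaches {D,K,Q,R,W} ∋ D.
size 2: {J,K}, {J,R}, {J,W} …(+3); under {J,K} A still reaches {D,Q,R,W} ∋ D.
A↔D cannot be blocked by any observed set — no back-door set.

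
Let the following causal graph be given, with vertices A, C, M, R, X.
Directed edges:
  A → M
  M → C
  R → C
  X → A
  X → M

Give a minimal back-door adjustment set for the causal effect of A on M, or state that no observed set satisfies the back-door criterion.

A→M: minimal back-door set {X}.

desc(A)\{A}={C,M}; candidates ⊆ {R,X}.
size 0: {}; under {} A still reaches {C,M,X} ∋ M.
{X}: A⊥M given {X} in G with A→· removed — back-door holds.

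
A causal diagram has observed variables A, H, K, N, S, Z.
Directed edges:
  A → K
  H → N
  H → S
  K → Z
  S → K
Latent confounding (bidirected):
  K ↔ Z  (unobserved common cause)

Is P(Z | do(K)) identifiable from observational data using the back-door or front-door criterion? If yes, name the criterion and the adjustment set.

desc(K)\{K}={Z}; candidates ⊆ {A,H,N,S}.
K↔Z: latent back-door arc(s) into K.
size 0: {}; under {} K still reaches {A,H,N,S,Z} ∋ Z.
size 1: {A}, {H}, {N} …(+1); under {A} K still reaches {H,N,S,Z} ∋ Z.
size 2: {A,H}, {A,N}, {A,S} …(+3); under {A,H} K still reaches {S,Z} ∋ Z.
K↔Z cannot be blocked by any observed set — no back-door set.
No mediator lies on a directed K→…→Z path.
Neither criterion identifies P(Z|do(K)) in this graph.

P(Z|do(K)): not identifiable (no BD/FD set).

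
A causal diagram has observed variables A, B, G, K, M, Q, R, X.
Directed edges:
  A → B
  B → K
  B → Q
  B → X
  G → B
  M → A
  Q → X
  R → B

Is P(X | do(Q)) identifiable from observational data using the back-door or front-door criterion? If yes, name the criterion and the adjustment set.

desc(Q)\{Q}={X}; candidates ⊆ {A,B,G,K,M,R}.
size 0: {}; under {} Q still reaches {A,B,G,K,M,R,X} ∋ X.
{B}: Q⊥X given {B} in G with Q→· removed — back-door holds.
P(X|do(Q)) = Σ_{B} P(X|Q,B)·P(B).

P(X|do(Q)): backdoor, adjust for {B}.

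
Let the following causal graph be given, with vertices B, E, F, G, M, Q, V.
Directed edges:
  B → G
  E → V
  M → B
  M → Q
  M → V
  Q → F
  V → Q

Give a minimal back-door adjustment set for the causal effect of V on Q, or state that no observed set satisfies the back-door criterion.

desc(V)\{V}={F,Q}; candidates ⊆ {B,E,G,M}.
size 0: {}; under {} V still reaches {B,E,F,G,M,Q} ∋ Q.
{M}: V⊥Q given {M} in G with V→· removed — back-door holds.

V→Q: minimal back-door set {M}.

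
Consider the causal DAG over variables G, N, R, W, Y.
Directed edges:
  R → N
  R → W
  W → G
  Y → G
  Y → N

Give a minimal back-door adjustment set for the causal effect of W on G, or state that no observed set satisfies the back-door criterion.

W→G: minimal back-door set ∅.

desc(W)\{W}={G}; candidates ⊆ {N,R,Y}.
∅: W⊥G given ∅ in G with W→· removed — back-door holds.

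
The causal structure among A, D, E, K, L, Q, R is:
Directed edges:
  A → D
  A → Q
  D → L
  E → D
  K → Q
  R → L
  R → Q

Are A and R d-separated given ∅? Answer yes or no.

Yes — A ⊥ R | ∅.

Bayes-Ball from A | ∅ reaches {D,L,Q}.
R ∉ reach(A|∅) ⇒ A ⊥ R | ∅.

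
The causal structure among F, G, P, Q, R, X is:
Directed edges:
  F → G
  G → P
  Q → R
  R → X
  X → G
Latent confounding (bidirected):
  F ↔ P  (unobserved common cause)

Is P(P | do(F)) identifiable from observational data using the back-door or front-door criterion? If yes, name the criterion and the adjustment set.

P(P|do(F)): frontdoor, adjust for {G}.

desc(F)\{F}={G,P}; candidates ⊆ {Q,R,X}.
F↔P: latent back-door arc(s) into F.
size 0: {}; under {} F still reaches {P} ∋ P.
size 1: {Q}, {R}, {X}; under {Q} F still reaches {P} ∋ P.
size 2: {Q,R}, {Q,X}, {R,X}; under {Q,R} F still reaches {P} ∋ P.
F↔P cannot be blocked by any observed set — no back-door set.
{G}: (i) intercepts every directed F→P path; (ii) no back-door F→{G}; (iii) {F} blocks every back-door {G}→P. Front-door holds.
P(P|do(F)) = Σ_{G} P(G|F) Σ_{F'} P(P|G,F')P(F').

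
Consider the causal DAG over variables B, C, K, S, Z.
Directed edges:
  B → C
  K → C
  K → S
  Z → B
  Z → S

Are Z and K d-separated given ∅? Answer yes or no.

Yes — Z ⊥ K | ∅.

Bayes-Ball from Z | ∅ reaches {B,C,S}.
K ∉ reach(Z|∅) ⇒ Z ⊥ K | ∅.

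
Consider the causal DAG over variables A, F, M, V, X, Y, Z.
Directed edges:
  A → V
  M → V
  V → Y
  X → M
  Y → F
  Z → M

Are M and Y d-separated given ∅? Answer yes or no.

No — M and Y are d-connected given ∅.

Bayes-Ball from M | ∅ reaches {F,V,X,Y,Z}.
Y ∈ reach(M|∅) ⇒ M ⊥̸ Y | ∅.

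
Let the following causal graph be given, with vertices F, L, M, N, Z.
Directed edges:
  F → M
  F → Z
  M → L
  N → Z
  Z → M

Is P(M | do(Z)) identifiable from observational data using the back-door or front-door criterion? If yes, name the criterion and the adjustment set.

P(M|do(Z)): backdoor, adjust for {F}.

desc(Z)\{Z}={L,M}; candidates ⊆ {F,N}.
size 0: {}; under {} Z still reaches {F,L,M,N} ∋ M.
{F}: Z⊥M given {F} in G with Z→· removed — back-door holds.
P(M|do(Z)) = Σ_{F} P(M|Z,F)·P(F).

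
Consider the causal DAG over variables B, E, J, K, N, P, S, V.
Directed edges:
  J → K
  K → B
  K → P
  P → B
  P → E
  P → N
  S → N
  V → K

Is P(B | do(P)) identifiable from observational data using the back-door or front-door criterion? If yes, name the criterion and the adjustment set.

desc(P)\{P}={B,E,N}; candidates ⊆ {J,K,S,V}.
size 0: {}; under {} P still reaches {B,J,K,V} ∋ B.
{K}: P⊥B given {K} in G with P→· removed — back-door holds.
P(B|do(P)) = Σ_{K} P(B|P,K)·P(K).

P(B|do(P)): backdoor, adjust for {K}.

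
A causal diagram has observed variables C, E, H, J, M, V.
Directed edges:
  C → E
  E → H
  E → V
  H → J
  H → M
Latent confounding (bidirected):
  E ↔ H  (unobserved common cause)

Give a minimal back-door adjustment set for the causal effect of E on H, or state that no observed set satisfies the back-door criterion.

E→H: no observed back-door set.

desc(E)\{E}={H,J,M,V}; candidates ⊆ {C}.
E↔H: latent back-door arc(s) into E.
size 0: {}; under {} E still reaches {C,H,J,M} ∋ H.
size 1: {C}; under {C} E still reaches {H,J,M} ∋ H.
E↔H cannot be blocked by any observed set — no back-door set.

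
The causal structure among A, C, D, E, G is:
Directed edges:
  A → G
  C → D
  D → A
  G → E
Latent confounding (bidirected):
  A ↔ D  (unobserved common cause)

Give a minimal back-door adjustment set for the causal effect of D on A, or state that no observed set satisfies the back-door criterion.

D→A: no observed back-door set.

desc(D)\{D}={A,E,G}; candidates ⊆ {C}.
D↔A: latent back-door arc(s) into D.
size 0: {}; under {} D still reaches {A,C,E,G} ∋ A.
size 1: {C}; under {C} D still reaches {A,E,G} ∋ A.
D↔A cannot be blocked by any observed set — no back-door set.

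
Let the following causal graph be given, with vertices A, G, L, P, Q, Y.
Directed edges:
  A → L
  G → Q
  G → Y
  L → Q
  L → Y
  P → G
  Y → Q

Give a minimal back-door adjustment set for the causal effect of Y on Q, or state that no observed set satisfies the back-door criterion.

desc(Y)\{Y}={Q}; candidates ⊆ {A,G,L,P}.
size 0: {}; under {} Y still reaches {A,G,L,P,Q} ∋ Q.
size 1: {A}, {G}, {L} …(+1); under {A} Y still reaches {G,L,P,Q} ∋ Q.
{G,L}: Y⊥Q given {G,L} in G with Y→· removed — back-door holds.

Y→Q: minimal back-door set {G, L}.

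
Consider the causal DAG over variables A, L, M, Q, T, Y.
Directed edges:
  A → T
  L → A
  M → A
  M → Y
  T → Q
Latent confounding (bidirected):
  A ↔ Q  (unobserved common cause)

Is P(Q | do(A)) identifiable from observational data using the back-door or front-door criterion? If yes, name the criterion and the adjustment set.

P(Q|do(A)): frontdoor, adjust for {T}.

desc(A)\{A}={Q,T}; candidates ⊆ {L,M,Y}.
A↔Q: latent back-door arc(s) into A.
size 0: {}; under {} A still reaches {L,M,Q,Y} ∋ Q.
size 1: {L}, {M}, {Y}; under {L} A still reaches {M,Q,Y} ∋ Q.
size 2: {L,M}, {L,Y}, {M,Y}; under {L,M} A still reaches {Q} ∋ Q.
A↔Q cannot be blocked by any observed set — no back-door set.
{T}: (i) intercepts every directed A→Q path; (ii) no back-door A→{T}; (iii) {A} blocks every back-door {T}→Q. Front-door holds.
P(Q|do(A)) = Σ_{T} P(T|A) Σ_{A'} P(Q|T,A')P(A').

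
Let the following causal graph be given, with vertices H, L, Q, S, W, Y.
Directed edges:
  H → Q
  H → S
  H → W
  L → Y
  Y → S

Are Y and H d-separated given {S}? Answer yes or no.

No — Y and H are d-connected given {S}.

Bayes-Ball from Y | {S} reaches {H,L,Q,W}.
H ∈ reach(Y|{S}) ⇒ Y ⊥̸ H | {S}.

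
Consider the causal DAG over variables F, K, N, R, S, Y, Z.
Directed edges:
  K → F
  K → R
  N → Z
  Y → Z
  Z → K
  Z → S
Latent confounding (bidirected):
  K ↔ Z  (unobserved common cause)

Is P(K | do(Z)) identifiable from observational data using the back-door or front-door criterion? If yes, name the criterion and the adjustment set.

desc(Z)\{Z}={F,K,R,S}; candidates ⊆ {N,Y}.
Z↔K: latent back-door arc(s) into Z.
size 0: {}; under {} Z still reaches {F,K,N,R,Y} ∋ K.
size 1: {N}, {Y}; under {N} Z still reaches {F,K,R,Y} ∋ K.
size 2: {N,Y}; under {N,Y} Z still reaches {F,K,R} ∋ K.
Z↔K cannot be blocked by any observed set — no back-door set.
No mediator lies on a directed Z→…→K path.
Neither criterion identifies P(K|do(Z)) in this graph.

P(K|do(Z)): not identifiable (no BD/FD set).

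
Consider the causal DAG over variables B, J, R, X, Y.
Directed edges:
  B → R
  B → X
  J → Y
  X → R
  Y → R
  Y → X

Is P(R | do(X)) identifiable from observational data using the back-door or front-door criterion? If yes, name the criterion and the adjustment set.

desc(X)\{X}={R}; candidates ⊆ {B,J,Y}.
size 0: {}; under {} X still reaches {B,J,R,Y} ∋ R.
size 1: {B}, {J}, {Y}; under {B} X still reaches {J,R,Y} ∋ R.
{B,Y}: X⊥R given {B,Y} in G with X→· removed — back-door holds.
P(R|do(X)) = Σ_{B,Y} P(R|X,B,Y)·P(B,Y).

P(R|do(X)): backdoor, adjust for {B, Y}.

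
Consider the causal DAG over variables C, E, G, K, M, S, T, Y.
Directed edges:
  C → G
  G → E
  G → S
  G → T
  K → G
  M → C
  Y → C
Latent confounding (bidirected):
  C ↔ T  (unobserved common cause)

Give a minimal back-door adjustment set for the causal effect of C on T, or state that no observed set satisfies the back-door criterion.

desc(C)\{C}={E,G,S,T}; candidates ⊆ {K,M,Y}.
C↔T: latent back-door arc(s) into C.
size 0: {}; under {} C still reaches {M,T,Y} ∋ T.
size 1: {K}, {M}, {Y}; under {K} C still reaches {M,T,Y} ∋ T.
size 2: {K,M}, {K,Y}, {M,Y}; under {K,M} C still reaches {T,Y} ∋ T.
C↔T cannot be blocked by any observed set — no back-door set.

C→T: no observed back-door set.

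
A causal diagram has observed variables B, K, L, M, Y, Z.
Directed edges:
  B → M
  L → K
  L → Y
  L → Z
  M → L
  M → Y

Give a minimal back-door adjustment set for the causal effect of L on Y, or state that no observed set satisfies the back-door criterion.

desc(L)\{L}={K,Y,Z}; candidates ⊆ {B,M}.
size 0: {}; under {} L still reaches {B,M,Y} ∋ Y.
{M}: L⊥Y given {M} in G with L→· removed — back-door holds.

L→Y: minimal back-door set {M}.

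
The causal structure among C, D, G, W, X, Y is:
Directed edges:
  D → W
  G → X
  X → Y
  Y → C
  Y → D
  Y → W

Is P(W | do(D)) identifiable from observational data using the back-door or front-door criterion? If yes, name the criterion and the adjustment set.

P(W|do(D)): backdoor, adjust for {Y}.

desc(D)\{D}={W}; candidates ⊆ {C,G,X,Y}.
size 0: {}; under {} D still reaches {C,G,W,X,Y} ∋ W.
{Y}: D⊥W given {Y} in G with D→· removed — back-door holds.
P(W|do(D)) = Σ_{Y} P(W|D,Y)·P(Y).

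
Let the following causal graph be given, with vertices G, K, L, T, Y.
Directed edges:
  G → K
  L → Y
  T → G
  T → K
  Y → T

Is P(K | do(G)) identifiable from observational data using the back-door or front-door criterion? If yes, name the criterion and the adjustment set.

P(K|do(G)): backdoor, adjust for {T}.

desc(G)\{G}={K}; candidates ⊆ {L,T,Y}.
size 0: {}; under {} G still reaches {K,L,T,Y} ∋ K.
{T}: G⊥K given {T} in G with G→· removed — back-door holds.
P(K|do(G)) = Σ_{T} P(K|G,T)·P(T).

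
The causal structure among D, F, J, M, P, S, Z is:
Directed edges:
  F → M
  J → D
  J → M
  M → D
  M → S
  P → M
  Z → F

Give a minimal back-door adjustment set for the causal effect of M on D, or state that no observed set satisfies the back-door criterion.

desc(M)\{M}={D,S}; candidates ⊆ {F,J,P,Z}.
size 0: {}; under {} M still reaches {D,F,J,P,Z} ∋ D.
{J}: M⊥D given {J} in G with M→· removed — back-door holds.

M→D: minimal back-door set {J}.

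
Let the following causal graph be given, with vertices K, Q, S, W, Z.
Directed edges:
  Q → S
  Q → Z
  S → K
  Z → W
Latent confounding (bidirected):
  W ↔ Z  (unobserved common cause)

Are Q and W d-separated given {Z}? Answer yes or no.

Bayes-Ball from Q | {Z} reaches {K,S,W}.
W ∈ reach(Q|{Z}) ⇒ Q ⊥̸ W | {Z}.

No — Q and W are d-connected given {Z}.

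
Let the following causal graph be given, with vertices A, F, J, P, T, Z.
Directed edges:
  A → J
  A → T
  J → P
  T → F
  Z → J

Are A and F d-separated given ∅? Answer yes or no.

Bayes-Ball from A | ∅ reaches {F,J,P,T}.
F ∈ reach(A|∅) ⇒ A ⊥̸ F | ∅.

No — A and F are d-connected given ∅.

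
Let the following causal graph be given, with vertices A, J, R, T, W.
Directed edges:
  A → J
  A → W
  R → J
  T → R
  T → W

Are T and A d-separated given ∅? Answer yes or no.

Bayes-Ball from T | ∅ reaches {J,R,W}.
A ∉ reach(T|∅) ⇒ T ⊥ A | ∅.

Yes — T ⊥ A | ∅.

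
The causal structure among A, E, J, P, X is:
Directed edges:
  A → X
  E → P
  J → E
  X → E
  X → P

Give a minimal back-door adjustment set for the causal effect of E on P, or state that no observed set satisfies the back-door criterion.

E→P: minimal back-door set {X}.

desc(E)\{E}={P}; candidates ⊆ {A,J,X}.
size 0: {}; under {} E still reaches {A,J,P,X} ∋ P.
{X}: E⊥P given {X} in G with E→· removed — back-door holds.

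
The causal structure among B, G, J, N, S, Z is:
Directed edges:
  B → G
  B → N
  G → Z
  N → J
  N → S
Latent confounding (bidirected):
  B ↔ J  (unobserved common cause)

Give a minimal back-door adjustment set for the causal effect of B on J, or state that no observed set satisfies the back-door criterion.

B→J: no observed back-door set.

desc(B)\{B}={G,J,N,S,Z}; candidates ⊆ {—}.
B↔J: latent back-door arc(s) into B.
size 0: {}; under {} B still reaches {J} ∋ J.
B↔J cannot be blocked by any observed set — no back-door set.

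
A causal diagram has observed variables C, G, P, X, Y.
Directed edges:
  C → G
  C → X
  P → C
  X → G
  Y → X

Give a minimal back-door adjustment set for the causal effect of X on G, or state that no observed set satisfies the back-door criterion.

desc(X)\{X}={G}; candidates ⊆ {C,P,Y}.
size 0: {}; under {} X still reaches {C,G,P,Y} ∋ G.
{C}: X⊥G given {C} in G with X→· removed — back-door holds.

X→G: minimal back-door set {C}.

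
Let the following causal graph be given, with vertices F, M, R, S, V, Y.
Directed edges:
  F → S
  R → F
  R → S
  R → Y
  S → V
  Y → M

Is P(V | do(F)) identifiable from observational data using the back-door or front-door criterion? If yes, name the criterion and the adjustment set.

P(V|do(F)): backdoor, adjust for {R}.

desc(F)\{F}={S,V}; candidates ⊆ {M,R,Y}.
size 0: {}; under {} F still reaches {M,R,S,V,Y} ∋ V.
{R}: F⊥V given {R} in G with F→· removed — back-door holds.
P(V|do(F)) = Σ_{R} P(V|F,R)·P(R).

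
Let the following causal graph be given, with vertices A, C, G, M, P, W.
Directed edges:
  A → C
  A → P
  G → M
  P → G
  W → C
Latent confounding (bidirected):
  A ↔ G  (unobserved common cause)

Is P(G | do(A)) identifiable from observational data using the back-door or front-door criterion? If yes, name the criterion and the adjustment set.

desc(A)\{A}={C,G,M,P}; candidates ⊆ {W}.
A↔G: latent back-door arc(s) into A.
size 0: {}; under {} A still reaches {G,M} ∋ G.
size 1: {W}; under {W} A still reaches {G,M} ∋ G.
A↔G cannot be blocked by any observed set — no back-door set.
{P}: (i) intercepts every directed A→G path; (ii) no back-door A→{P}; (iii) {A} blocks every back-door {P}→G. Front-door holds.
P(G|do(A)) = Σ_{P} P(P|A) Σ_{A'} P(G|P,A')P(A').

P(G|do(A)): frontdoor, adjust for {P}.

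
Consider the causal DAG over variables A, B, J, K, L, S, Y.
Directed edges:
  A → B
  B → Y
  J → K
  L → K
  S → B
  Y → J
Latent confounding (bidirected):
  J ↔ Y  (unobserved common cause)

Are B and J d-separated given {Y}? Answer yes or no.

Bayes-Ball from B | {Y} reaches {A,J,K,S}.
J ∈ reach(B|{Y}) ⇒ B ⊥̸ J | {Y}.

No — B and J are d-connected given {Y}.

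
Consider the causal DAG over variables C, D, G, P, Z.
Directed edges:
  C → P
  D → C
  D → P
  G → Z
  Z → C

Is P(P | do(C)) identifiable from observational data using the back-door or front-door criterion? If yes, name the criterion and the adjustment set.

desc(C)\{C}={P}; candidates ⊆ {D,G,Z}.
size 0: {}; under {} C still reaches {D,G,P,Z} ∋ P.
{D}: C⊥P given {D} in G with C→· removed — back-door holds.
P(P|do(C)) = Σ_{D} P(P|C,D)·P(D).

P(P|do(C)): backdoor, adjust for {D}.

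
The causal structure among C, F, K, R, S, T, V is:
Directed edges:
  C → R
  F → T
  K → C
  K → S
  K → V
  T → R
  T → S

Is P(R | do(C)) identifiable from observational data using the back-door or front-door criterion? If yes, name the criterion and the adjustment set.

P(R|do(C)): backdoor, adjust for ∅.

desc(C)\{C}={R}; candidates ⊆ {F,K,S,T,V}.
∅: C⊥R given ∅ in G with C→· removed — back-door holds.
P(R|do(C)) = P(R|C) — no adjustment needed.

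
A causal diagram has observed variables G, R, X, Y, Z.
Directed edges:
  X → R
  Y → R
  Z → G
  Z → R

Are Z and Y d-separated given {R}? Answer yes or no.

Bayes-Ball from Z | {R} reaches {G,X,Y}.
Y ∈ reach(Z|{R}) ⇒ Z ⊥̸ Y | {R}.

No — Z and Y are d-connected given {R}.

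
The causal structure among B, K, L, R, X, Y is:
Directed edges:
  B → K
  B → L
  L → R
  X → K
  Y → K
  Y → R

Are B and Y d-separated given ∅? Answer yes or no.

Yes — B ⊥ Y | ∅.

Bayes-Ball from B | ∅ reaches {K,L,R}.
Y ∉ reach(B|∅) ⇒ B ⊥ Y | ∅.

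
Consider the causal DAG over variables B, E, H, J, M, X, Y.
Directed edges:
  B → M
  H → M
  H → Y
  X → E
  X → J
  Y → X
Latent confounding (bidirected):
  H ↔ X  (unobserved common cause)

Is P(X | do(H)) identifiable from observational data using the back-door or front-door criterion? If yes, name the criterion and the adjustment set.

P(X|do(H)): frontdoor, adjust for {Y}.

desc(H)\{H}={E,J,M,X,Y}; candidates ⊆ {B}.
H↔X: latent back-door arc(s) into H.
size 0: {}; under {} H still reaches {E,J,X} ∋ X.
size 1: {B}; under {B} H still reaches {E,J,X} ∋ X.
H↔X cannot be blocked by any observed set — no back-door set.
{Y}: (i) intercepts every directed H→X path; (ii) no back-door H→{Y}; (iii) {H} blocks every back-door {Y}→X. Front-door holds.
P(X|do(H)) = Σ_{Y} P(Y|H) Σ_{H'} P(X|Y,H')P(H').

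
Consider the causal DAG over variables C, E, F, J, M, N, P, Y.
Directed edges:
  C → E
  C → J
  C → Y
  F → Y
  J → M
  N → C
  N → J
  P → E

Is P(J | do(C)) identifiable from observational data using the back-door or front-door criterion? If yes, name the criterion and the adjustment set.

desc(C)\{C}={E,J,M,Y}; candidates ⊆ {F,N,P}.
size 0: {}; under {} C still reaches {J,M,N} ∋ J.
{N}: C⊥J given {N} in G with C→· removed — back-door holds.
P(J|do(C)) = Σ_{N} P(J|C,N)·P(N).

P(J|do(C)): backdoor, adjust for {N}.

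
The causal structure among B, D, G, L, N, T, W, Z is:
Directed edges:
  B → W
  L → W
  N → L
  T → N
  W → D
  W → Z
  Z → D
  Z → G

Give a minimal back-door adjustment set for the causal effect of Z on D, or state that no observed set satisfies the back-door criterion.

desc(Z)\{Z}={D,G}; candidates ⊆ {B,L,N,T,W}.
size 0: {}; under {} Z still reaches {B,D,L,N,T,W} ∋ D.
{W}: Z⊥D given {W} in G with Z→· removed — back-door holds.

Z→D: minimal back-door set {W}.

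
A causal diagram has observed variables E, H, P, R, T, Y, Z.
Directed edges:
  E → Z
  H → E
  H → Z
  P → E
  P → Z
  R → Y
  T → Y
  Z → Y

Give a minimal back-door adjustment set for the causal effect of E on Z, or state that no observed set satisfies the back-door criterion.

E→Z: minimal back-door set {H, P}.

desc(E)\{E}={Y,Z}; candidates ⊆ {H,P,R,T}.
size 0: {}; under {} E still reaches {H,P,Y,Z} ∋ Z.
size 1: {H}, {P}, {R} …(+1); under {H} E still reaches {P,Y,Z} ∋ Z.
{H,P}: E⊥Z given {H,P} in G with E→· removed — back-door holds.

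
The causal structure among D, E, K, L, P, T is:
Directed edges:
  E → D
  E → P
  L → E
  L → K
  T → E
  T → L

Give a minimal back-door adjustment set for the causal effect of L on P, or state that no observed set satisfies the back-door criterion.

L→P: minimal back-door set {T}.

desc(L)\{L}={D,E,K,P}; candidates ⊆ {T}.
size 0: {}; under {} L still reaches {D,E,P,T} ∋ P.
{T}: L⊥P given {T} in G with L→· removed — back-door holds.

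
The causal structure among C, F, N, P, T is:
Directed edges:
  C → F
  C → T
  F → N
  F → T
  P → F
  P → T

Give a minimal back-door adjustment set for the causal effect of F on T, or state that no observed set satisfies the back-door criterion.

F→T: minimal back-door set {C, P}.

desc(F)\{F}={N,T}; candidates ⊆ {C,P}.
size 0: {}; under {} F still reaches {C,P,T} ∋ T.
size 1: {C}, {P}; under {C} F still reaches {P,T} ∋ T.
{C,P}: F⊥T given {C,P} in G with F→· removed — back-door holds.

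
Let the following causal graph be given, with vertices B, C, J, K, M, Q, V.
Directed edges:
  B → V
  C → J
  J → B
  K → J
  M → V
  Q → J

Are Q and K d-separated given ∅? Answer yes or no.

Yes — Q ⊥ K | ∅.

Bayes-Ball from Q | ∅ reaches {B,J,V}.
K ∉ reach(Q|∅) ⇒ Q ⊥ K | ∅.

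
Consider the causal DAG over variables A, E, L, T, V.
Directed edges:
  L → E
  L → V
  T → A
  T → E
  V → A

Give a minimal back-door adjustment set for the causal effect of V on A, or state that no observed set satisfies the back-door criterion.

V→A: minimal back-door set ∅.

desc(V)\{V}={A}; candidates ⊆ {E,L,T}.
∅: V⊥A given ∅ in G with V→· removed — back-door holds.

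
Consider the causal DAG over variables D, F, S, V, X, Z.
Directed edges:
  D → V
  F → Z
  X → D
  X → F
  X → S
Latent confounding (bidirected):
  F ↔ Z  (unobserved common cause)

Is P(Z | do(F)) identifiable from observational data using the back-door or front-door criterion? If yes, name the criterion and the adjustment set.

P(Z|do(F)): not identifiable (no BD/FD set).

desc(F)\{F}={Z}; candidates ⊆ {D,S,V,X}.
F↔Z: latent back-door arc(s) into F.
size 0: {}; under {} F still reaches {D,S,V,X,Z} ∋ Z.
size 1: {D}, {S}, {V} …(+1); under {D} F still reaches {S,X,Z} ∋ Z.
size 2: {D,S}, {D,V}, {D,X} …(+3); under {D,S} F still reaches {X,Z} ∋ Z.
F↔Z cannot be blocked by any observed set — no back-door set.
No mediator lies on a directed F→…→Z path.
Neither criterion identifies P(Z|do(F)) in this graph.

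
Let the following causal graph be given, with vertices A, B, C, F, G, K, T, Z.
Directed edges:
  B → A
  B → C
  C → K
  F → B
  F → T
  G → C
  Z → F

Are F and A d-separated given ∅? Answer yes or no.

No — F and A are d-connected given ∅.

Bayes-Ball from F | ∅ reaches {A,B,C,K,T,Z}.
A ∈ reach(F|∅) ⇒ F ⊥̸ A | ∅.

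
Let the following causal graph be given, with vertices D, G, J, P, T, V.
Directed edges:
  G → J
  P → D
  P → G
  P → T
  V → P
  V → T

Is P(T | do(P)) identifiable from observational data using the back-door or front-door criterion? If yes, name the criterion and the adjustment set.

P(T|do(P)): backdoor, adjust for {V}.

desc(P)\{P}={D,G,J,T}; candidates ⊆ {V}.
size 0: {}; under {} P still reaches {T,V} ∋ T.
{V}: P⊥T given {V} in G with P→· removed — back-door holds.
P(T|do(P)) = Σ_{V} P(T|P,V)·P(V).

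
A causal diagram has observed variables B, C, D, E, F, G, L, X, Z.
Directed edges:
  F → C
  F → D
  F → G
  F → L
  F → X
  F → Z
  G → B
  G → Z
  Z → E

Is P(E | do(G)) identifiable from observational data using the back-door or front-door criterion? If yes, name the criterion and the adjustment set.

P(E|do(G)): backdoor, adjust for {F}.

desc(G)\{G}={B,E,Z}; candidates ⊆ {C,D,F,L,X}.
size 0: {}; under {} G still reaches {C,D,E,F,L,X,Z} ∋ E.
{F}: G⊥E given {F} in G with G→· removed — back-door holds.
P(E|do(G)) = Σ_{F} P(E|G,F)·P(F).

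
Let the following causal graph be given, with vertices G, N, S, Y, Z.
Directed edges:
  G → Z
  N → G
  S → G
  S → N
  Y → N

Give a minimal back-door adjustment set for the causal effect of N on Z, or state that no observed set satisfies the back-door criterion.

N→Z: minimal back-door set {S}.

desc(N)\{N}={G,Z}; candidates ⊆ {S,Y}.
size 0: {}; under {} N still reaches {G,S,Y,Z} ∋ Z.
{S}: N⊥Z given {S} in G with N→· removed — back-door holds.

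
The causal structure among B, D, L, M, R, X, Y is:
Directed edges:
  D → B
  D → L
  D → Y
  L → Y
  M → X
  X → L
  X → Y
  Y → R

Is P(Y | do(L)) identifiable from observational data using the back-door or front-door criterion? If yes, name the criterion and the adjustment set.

P(Y|do(L)): backdoor, adjust for {D, X}.

desc(L)\{L}={R,Y}; candidates ⊆ {B,D,M,X}.
size 0: {}; under {} L still reaches {B,D,M,R,X,Y} ∋ Y.
size 1: {B}, {D}, {M} …(+1); under {B} L still reaches {D,M,R,X,Y} ∋ Y.
{D,X}: L⊥Y given {D,X} in G with L→· removed — back-door holds.
P(Y|do(L)) = Σ_{D,X} P(Y|L,D,X)·P(D,X).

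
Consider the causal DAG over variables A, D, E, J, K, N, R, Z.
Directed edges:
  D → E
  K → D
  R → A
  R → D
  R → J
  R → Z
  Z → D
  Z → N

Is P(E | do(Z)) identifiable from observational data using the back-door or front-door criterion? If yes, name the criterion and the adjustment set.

desc(Z)\{Z}={D,E,N}; candidates ⊆ {A,J,K,R}.
size 0: {}; under {} Z still reaches {A,D,E,J,R} ∋ E.
{R}: Z⊥E given {R} in G with Z→· removed — back-door holds.
P(E|do(Z)) = Σ_{R} P(E|Z,R)·P(R).

P(E|do(Z)): backdoor, adjust for {R}.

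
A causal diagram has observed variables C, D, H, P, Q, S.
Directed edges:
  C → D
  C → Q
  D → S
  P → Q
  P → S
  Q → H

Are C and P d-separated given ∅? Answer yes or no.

Yes — C ⊥ P | ∅.

Bayes-Ball from C | ∅ reaches {D,H,Q,S}.
P ∉ reach(C|∅) ⇒ C ⊥ P | ∅.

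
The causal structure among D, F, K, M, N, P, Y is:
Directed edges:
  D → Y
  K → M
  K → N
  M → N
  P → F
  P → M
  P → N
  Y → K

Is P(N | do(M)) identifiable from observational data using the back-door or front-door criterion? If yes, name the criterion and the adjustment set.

P(N|do(M)): backdoor, adjust for {K, P}.

desc(M)\{M}={N}; candidates ⊆ {D,F,K,P,Y}.
size 0: {}; under {} M still reaches {D,F,K,N,P,Y} ∋ N.
size 1: {D}, {F}, {K} …(+2); under {D} M still reaches {F,K,N,P,Y} ∋ N.
{K,P}: M⊥N given {K,P} in G with M→· removed — back-door holds.
P(N|do(M)) = Σ_{K,P} P(N|M,K,P)·P(K,P).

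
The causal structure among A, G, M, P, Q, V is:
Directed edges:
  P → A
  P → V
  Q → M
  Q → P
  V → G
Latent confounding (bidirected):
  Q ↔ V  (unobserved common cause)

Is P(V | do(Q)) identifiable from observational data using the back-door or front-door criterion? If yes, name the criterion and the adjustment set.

desc(Q)\{Q}={A,G,M,P,V}; candidates ⊆ {—}.
Q↔V: latent back-door arc(s) into Q.
size 0: {}; under {} Q still reaches {G,V} ∋ V.
Q↔V cannot be blocked by any observed set — no back-door set.
{P}: (i) intercepts every directed Q→V path; (ii) no back-door Q→{P}; (iii) {Q} blocks every back-door {P}→V. Front-door holds.
P(V|do(Q)) = Σ_{P} P(P|Q) Σ_{Q'} P(V|P,Q')P(Q').

P(V|do(Q)): frontdoor, adjust for {P}.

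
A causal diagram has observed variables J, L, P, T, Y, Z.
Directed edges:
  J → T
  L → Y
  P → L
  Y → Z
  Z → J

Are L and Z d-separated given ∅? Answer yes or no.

Bayes-Ball from L | ∅ reaches {J,P,T,Y,Z}.
Z ∈ reach(L|∅) ⇒ L ⊥̸ Z | ∅.

No — L and Z are d-connected given ∅.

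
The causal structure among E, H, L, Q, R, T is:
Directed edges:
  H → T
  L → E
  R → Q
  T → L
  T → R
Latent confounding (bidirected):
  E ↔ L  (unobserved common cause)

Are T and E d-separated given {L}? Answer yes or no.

Bayes-Ball from T | {L} reaches {E,H,Q,R}.
E ∈ reach(T|{L}) ⇒ T ⊥̸ E | {L}.

No — T and E are d-connected given {L}.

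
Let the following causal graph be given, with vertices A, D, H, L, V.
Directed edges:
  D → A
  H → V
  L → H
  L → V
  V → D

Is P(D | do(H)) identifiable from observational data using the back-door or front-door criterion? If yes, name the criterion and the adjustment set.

desc(H)\{H}={A,D,V}; candidates ⊆ {L}.
size 0: {}; under {} H still reaches {A,D,L,V} ∋ D.
{L}: H⊥D given {L} in G with H→· removed — back-door holds.
P(D|do(H)) = Σ_{L} P(D|H,L)·P(L).

P(D|do(H)): backdoor, adjust for {L}.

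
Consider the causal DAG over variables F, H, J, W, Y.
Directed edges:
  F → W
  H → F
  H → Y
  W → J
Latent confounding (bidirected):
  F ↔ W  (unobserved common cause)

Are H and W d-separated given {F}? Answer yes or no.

No — H and W are d-connected given {F}.

Bayes-Ball from H | {F} reaches {J,W,Y}.
W ∈ reach(H|{F}) ⇒ H ⊥̸ W | {F}.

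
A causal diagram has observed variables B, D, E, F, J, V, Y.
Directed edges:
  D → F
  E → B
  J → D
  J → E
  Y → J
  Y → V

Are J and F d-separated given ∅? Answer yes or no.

Bayes-Ball from J | ∅ reaches {B,D,E,F,V,Y}.
F ∈ reach(J|∅) ⇒ J ⊥̸ F | ∅.

No — J and F are d-connected given ∅.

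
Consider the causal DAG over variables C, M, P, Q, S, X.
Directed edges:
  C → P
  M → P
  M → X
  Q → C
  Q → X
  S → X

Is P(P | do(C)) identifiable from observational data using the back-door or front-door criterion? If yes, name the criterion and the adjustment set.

P(P|do(C)): backdoor, adjust for ∅.

desc(C)\{C}={P}; candidates ⊆ {M,Q,S,X}.
∅: C⊥P given ∅ in G with C→· removed — back-door holds.
P(P|do(C)) = P(P|C) — no adjustment needed.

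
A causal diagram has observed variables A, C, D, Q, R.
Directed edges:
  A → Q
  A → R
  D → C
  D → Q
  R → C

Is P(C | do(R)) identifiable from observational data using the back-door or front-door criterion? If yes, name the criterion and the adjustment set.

desc(R)\{R}={C}; candidates ⊆ {A,D,Q}.
∅: R⊥C given ∅ in G with R→· removed — back-door holds.
P(C|do(R)) = P(C|R) — no adjustment needed.

P(C|do(R)): backdoor, adjust for ∅.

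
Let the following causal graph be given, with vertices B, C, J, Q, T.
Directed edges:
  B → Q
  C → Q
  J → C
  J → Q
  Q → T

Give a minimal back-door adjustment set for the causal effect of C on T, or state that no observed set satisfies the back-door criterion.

C→T: minimal back-door set {J}.

desc(C)\{C}={Q,T}; candidates ⊆ {B,J}.
size 0: {}; under {} C still reaches {J,Q,T} ∋ T.
{J}: C⊥T given {J} in G with C→· removed — back-door holds.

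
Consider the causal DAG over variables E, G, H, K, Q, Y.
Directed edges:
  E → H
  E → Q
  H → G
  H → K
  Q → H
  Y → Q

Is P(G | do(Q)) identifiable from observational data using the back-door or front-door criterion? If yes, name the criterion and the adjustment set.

desc(Q)\{Q}={G,H,K}; candidates ⊆ {E,Y}.
size 0: {}; under {} Q still reaches {E,G,H,K,Y} ∋ G.
{E}: Q⊥G given {E} in G with Q→· removed — back-door holds.
P(G|do(Q)) = Σ_{E} P(G|Q,E)·P(E).

P(G|do(Q)): backdoor, adjust for {E}.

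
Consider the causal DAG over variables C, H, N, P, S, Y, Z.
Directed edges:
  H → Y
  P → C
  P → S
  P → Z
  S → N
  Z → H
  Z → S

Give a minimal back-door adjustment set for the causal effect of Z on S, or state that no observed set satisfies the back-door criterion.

desc(Z)\{Z}={H,N,S,Y}; candidates ⊆ {C,P}.
size 0: {}; under {} Z still reaches {C,N,P,S} ∋ S.
{P}: Z⊥S given {P} in G with Z→· removed — back-door holds.

Z→S: minimal back-door set {P}.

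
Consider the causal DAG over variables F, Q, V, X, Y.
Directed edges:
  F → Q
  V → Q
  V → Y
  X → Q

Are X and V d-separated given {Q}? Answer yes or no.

No — X and V are d-connected given {Q}.

Bayes-Ball from X | {Q} reaches {F,V,Y}.
V ∈ reach(X|{Q}) ⇒ X ⊥̸ V | {Q}.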